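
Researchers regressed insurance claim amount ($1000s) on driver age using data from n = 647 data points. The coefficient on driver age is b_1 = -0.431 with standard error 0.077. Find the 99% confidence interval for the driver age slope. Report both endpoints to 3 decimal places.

(-0.630, -0.232)

df = n − 2 = 647 − 2 = 645.
t* = t_{0.005, 645} = 2.583473.
Margin = t* × SE = 2.583473 × 0.077 = 0.19893.
CI: -0.431 ± 0.19893 → (-0.630, -0.232).
With 99% confidence, each one-unit increase in driver age is associated with a change of between -0.630 and -0.232 $1000s in insurance claim amount.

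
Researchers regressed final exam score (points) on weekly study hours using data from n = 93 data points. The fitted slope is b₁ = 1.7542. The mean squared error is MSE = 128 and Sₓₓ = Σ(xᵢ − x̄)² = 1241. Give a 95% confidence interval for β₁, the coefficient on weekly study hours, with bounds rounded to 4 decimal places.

(1.1163, 2.3921)

SE(b₁) = √(MSE/Sₓₓ) = √(128/1241) = 0.321158.
df = n − 2 = 91.
t* = t_{0.025, 91} = 1.986377.
Margin = t* × SE = 1.986377 × 0.321158 = 0.637941.
CI: 1.7542 ± 0.637941 → (1.1163, 2.3921).
With 95% confidence, each one-unit increase in weekly study hours is associated with a change of between 1.1163 and 2.3921 points in final exam score.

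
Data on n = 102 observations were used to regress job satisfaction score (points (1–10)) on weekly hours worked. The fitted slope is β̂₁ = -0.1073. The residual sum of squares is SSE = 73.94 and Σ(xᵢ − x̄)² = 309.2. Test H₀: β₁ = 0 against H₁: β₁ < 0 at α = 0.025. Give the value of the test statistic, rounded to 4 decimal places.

MSE = SSE/(n − 2) = 73.94/100 = 0.7394.
SE(β̂₁) = √(MSE/Sₓₓ) = √(0.7394/309.2) = 0.0489013.
t = -0.1073 / 0.0489013 = -2.1942.
df = n − 2 = 100.
One-sided p ≈ 0.0153, which is < 0.025, so reject H₀.
There is evidence that the true slope on weekly hours worked is negative.

t = -2.1942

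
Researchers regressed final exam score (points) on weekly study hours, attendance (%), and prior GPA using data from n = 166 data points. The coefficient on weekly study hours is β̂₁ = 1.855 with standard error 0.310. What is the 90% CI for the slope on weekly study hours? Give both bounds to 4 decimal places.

(1.3422, 2.3678)

df = n − k − 1 = 166 − 3 − 1 = 162.
t* = t_{0.05, 162} = 1.654314.
Margin = t* × SE = 1.654314 × 0.310 = 0.512837.
CI: 1.855 ± 0.512837 → (1.3422, 2.3678).
With 90% confidence, each one-unit increase in weekly study hours is associated with a change of between 1.3422 and 2.3678 points in final exam score, holding the other predictors fixed.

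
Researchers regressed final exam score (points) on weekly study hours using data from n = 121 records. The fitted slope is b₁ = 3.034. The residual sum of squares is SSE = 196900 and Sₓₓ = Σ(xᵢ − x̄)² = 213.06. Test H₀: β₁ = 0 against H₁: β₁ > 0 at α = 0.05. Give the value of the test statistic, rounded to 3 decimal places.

MSE = SSE/(n − 2) = 196900/119 = 1654.62.
SE(b₁) = √(MSE/Sₓₓ) = √(1654.62/213.06) = 2.78675.
t = 3.034 / 2.78675 = 1.089.
df = n − 2 = 119.
One-sided p ≈ 0.1392, which is ≥ 0.05, so fail to reject H₀.
The data do not give significant evidence that the true slope on weekly study hours is positive.

t = 1.089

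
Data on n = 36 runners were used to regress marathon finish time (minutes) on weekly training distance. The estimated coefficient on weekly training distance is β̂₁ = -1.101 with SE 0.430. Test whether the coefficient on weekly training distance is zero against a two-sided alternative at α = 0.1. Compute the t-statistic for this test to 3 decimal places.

H₀: β₁ = 0 vs H₁: β₁ ≠ 0.
t = (β̂₁ − β₁⁰)/SE = -1.101 / 0.430 = -2.560.
df = n − 2 = 36 − 2 = 34.
Two-sided p ≈ 0.0151, which is < 0.1, so reject H₀.
There is evidence that weekly training distance is associated with marathon finish time.

t = -2.560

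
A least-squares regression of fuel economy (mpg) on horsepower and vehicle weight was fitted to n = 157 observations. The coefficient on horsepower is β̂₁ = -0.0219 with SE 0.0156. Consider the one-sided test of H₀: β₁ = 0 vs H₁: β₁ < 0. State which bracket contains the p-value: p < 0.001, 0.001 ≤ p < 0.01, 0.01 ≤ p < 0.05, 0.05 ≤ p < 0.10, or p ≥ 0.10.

0.05 ≤ p < 0.10

t = -0.0219 / 0.0156 = -1.404.
df = n − k − 1 = 157 − 2 − 1 = 154.
One-sided p = P(T_{154} < t) ≈ 0.0812.
So 0.05 ≤ p < 0.10.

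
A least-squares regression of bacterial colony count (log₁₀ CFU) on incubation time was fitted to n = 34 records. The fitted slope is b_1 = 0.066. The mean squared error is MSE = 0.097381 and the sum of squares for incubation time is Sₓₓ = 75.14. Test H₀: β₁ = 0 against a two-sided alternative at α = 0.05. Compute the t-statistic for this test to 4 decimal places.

t = 1.8333

SE(b_1) = √(MSE/Sₓₓ) = √(0.097381/75.14) = 0.0359999.
t = 0.066 / 0.0359999 = 1.8333.
df = n − 2 = 32.
Two-sided p ≈ 0.0761, which is ≥ 0.05, so fail to reject H₀.
The data do not give significant evidence of an association between incubation time and bacterial colony count.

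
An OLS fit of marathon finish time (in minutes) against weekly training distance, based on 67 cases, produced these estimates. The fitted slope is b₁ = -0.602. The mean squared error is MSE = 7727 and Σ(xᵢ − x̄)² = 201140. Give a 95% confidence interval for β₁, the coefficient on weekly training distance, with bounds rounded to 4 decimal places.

(-0.9934, -0.2106)

SE(b₁) = √(MSE/Sₓₓ) = √(7727/201140) = 0.196.
df = n − 2 = 65.
t* = t_{0.025, 65} = 1.997138.
Margin = t* × SE = 1.997138 × 0.196 = 0.391439.
CI: -0.602 ± 0.391439 → (-0.9934, -0.2106).
With 95% confidence, each one-unit increase in weekly training distance is associated with a change of between -0.9934 and -0.2106 minutes in marathon finish time.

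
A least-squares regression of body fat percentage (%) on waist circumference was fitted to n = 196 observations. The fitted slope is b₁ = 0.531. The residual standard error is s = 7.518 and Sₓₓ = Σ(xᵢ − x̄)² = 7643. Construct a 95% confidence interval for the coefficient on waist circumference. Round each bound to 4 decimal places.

SE(b₁) = s/√Sₓₓ = 7.518/√7643 = 0.0859944.
df = n − 2 = 194.
t* = t_{0.025, 194} = 1.972268.
Margin = t* × SE = 1.972268 × 0.0859944 = 0.169604.
CI: 0.531 ± 0.169604 → (0.3614, 0.7006).
With 95% confidence, each one-unit increase in waist circumference is associated with a change of between 0.3614 and 0.7006 % in body fat percentage.

(0.3614, 0.7006)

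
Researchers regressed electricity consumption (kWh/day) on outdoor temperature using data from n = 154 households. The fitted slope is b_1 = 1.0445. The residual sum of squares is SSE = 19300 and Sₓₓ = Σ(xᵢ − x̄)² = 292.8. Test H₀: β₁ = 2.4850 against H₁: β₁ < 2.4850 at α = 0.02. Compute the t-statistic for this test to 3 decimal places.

t = -2.187

MSE = SSE/(n − 2) = 19300/152 = 126.974.
SE(b_1) = √(MSE/Sₓₓ) = √(126.974/292.8) = 0.658524.
t = (1.0445 − 2.4850) / 0.658524 = -2.187.
df = n − 2 = 152.
One-sided p ≈ 0.0151, which is < 0.02, so reject H₀.
There is evidence that the true slope on outdoor temperature is below 2.4850 kWh/day per unit.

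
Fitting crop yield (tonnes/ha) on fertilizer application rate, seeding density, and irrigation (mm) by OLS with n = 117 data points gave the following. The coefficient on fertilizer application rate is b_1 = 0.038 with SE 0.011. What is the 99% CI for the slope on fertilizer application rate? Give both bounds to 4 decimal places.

(0.0092, 0.0668)

df = n − k − 1 = 117 − 3 − 1 = 113.
t* = t_{0.005, 113} = 2.620039.
Margin = t* × SE = 2.620039 × 0.011 = 0.028820.
CI: 0.038 ± 0.028820 → (0.0092, 0.0668).
With 99% confidence, each one-unit increase in fertilizer application rate is associated with a change of between 0.0092 and 0.0668 tonnes/ha in crop yield, holding the other predictors fixed.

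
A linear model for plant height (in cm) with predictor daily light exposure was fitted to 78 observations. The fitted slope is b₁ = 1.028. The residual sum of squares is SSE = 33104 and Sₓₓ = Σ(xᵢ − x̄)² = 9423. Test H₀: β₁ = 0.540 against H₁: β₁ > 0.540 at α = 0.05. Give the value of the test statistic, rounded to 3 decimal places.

MSE = SSE/(n − 2) = 33104/76 = 435.579.
SE(b₁) = √(MSE/Sₓₓ) = √(435.579/9423) = 0.215.
t = (1.028 − 0.540) / 0.215 = 2.270.
df = n − 2 = 76.
One-sided p ≈ 0.0130, which is < 0.05, so reject H₀.
There is evidence that the true slope on daily light exposure exceeds 0.540 cm per unit.

t = 2.270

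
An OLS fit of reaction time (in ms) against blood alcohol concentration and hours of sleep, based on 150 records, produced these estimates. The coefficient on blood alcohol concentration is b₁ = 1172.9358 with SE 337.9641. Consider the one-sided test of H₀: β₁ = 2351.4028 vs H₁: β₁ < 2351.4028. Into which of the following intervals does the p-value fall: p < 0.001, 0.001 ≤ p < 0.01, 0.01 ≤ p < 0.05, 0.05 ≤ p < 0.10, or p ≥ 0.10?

t = (1172.9358 − 2351.4028) / 337.9641 = -3.487.
df = n − k − 1 = 150 − 2 − 1 = 147.
One-sided p = P(T_{147} < t) ≈ 0.0003.
So p < 0.001.

p < 0.001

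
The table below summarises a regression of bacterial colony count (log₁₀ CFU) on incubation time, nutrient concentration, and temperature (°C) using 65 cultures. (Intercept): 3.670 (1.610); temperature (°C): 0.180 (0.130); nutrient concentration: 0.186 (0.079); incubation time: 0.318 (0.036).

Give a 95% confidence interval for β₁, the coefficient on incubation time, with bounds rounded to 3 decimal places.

Read off: b = 0.318, SE = 0.036 for incubation time.
df = n − k − 1 = 65 − 3 − 1 = 61.
t* = t_{0.025, 61} = 1.999624.
Margin = t* × SE = 1.999624 × 0.036 = 0.07199.
CI: 0.318 ± 0.07199 → (0.246, 0.390).

(0.246, 0.390)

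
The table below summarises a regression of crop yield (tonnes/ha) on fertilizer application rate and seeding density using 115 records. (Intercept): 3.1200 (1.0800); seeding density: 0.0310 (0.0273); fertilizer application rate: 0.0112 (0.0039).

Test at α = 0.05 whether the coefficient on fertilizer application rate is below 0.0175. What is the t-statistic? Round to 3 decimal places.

Read off: b = 0.0112, SE = 0.0039 for fertilizer application rate.
H₀: β₁ = 0.0175 vs H₁: β₁ < 0.0175.
t = (0.0112 − 0.0175) / 0.0039 = -1.615.
df = n − k − 1 = 115 − 2 − 1 = 112.
One-sided p ≈ 0.0545, which is ≥ 0.05, so fail to reject H₀.
The data do not give significant evidence that the true slope on fertilizer application rate is below 0.0175 tonnes/ha per unit, holding the other predictors fixed.

t = -1.615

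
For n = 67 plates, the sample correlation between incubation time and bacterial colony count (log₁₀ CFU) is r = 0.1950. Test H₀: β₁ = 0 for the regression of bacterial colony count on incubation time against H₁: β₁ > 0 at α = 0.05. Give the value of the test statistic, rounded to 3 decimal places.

t = r·√(n − 2)/√(1 − r²) = 0.1950·√65/√0.961975 = 1.603.
df = n − 2 = 65.
One-sided p ≈ 0.0569, which is ≥ 0.05, so fail to reject H₀.
The data do not give significant evidence of a linear association between incubation time and bacterial colony count.

t = 1.603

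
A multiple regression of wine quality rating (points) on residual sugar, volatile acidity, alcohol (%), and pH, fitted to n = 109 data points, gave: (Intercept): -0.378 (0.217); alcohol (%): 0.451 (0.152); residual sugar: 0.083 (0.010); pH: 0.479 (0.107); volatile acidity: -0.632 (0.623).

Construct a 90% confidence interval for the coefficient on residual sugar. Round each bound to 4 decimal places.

(0.0664, 0.0996)

Read off: b = 0.083, SE = 0.010 for residual sugar.
df = n − k − 1 = 109 − 4 − 1 = 104.
t* = t_{0.05, 104} = 1.659637.
Margin = t* × SE = 1.659637 × 0.010 = 0.016596.
CI: 0.083 ± 0.016596 → (0.0664, 0.0996).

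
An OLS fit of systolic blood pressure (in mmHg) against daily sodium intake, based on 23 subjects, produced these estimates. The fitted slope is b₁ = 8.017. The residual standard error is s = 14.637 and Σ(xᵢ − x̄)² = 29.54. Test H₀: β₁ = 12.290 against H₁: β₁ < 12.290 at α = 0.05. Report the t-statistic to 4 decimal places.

SE(b₁) = s/√Sₓₓ = 14.637/√29.54 = 2.69306.
t = (8.017 − 12.290) / 2.69306 = -1.5867.
df = n − 2 = 21.
One-sided p ≈ 0.0638, which is ≥ 0.05, so fail to reject H₀.
The data do not give significant evidence that the true slope on daily sodium intake is below 12.290 mmHg per unit.

t = -1.5867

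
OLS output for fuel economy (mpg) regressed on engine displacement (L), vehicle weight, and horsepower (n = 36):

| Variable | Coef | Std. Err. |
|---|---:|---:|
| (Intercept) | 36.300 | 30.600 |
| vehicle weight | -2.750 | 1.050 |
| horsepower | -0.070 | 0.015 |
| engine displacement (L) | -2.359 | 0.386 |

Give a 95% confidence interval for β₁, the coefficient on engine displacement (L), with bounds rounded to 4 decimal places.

Read off: b = -2.359, SE = 0.386 for engine displacement (L).
df = n − k − 1 = 36 − 3 − 1 = 32.
t* = t_{0.025, 32} = 2.036933.
Margin = t* × SE = 2.036933 × 0.386 = 0.786256.
CI: -2.359 ± 0.786256 → (-3.1453, -1.5727).

(-3.1453, -1.5727)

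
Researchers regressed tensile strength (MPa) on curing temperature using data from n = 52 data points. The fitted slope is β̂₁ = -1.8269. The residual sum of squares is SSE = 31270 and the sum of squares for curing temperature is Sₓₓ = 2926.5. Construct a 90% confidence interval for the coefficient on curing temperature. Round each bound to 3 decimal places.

MSE = SSE/(n − 2) = 31270/50 = 625.4.
SE(β̂₁) = √(MSE/Sₓₓ) = √(625.4/2926.5) = 0.46228.
df = n − 2 = 50.
t* = t_{0.05, 50} = 1.675905.
Margin = t* × SE = 1.675905 × 0.46228 = 0.77474.
CI: -1.8269 ± 0.77474 → (-2.602, -1.052).
With 90% confidence, each one-unit increase in curing temperature is associated with a change of between -2.602 and -1.052 MPa in tensile strength.

(-2.602, -1.052)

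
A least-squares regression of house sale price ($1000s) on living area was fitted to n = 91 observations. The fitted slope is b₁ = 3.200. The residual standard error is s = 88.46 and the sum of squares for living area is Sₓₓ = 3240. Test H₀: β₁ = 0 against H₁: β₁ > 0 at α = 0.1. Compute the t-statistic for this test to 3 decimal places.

t = 2.059

SE(b₁) = s/√Sₓₓ = 88.46/√3240 = 1.55408.
t = 3.200 / 1.55408 = 2.059.
df = n − 2 = 89.
One-sided p ≈ 0.0212, which is < 0.1, so reject H₀.
There is evidence that the true slope on living area is positive.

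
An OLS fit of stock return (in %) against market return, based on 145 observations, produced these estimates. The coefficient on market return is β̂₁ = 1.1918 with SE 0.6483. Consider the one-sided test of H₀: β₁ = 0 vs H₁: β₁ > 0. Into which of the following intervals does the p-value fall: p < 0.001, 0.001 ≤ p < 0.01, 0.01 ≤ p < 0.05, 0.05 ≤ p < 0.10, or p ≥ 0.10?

0.01 ≤ p < 0.05

t = 1.1918 / 0.6483 = 1.838.
df = n − 2 = 145 − 2 = 143.
One-sided p = P(T_{143} > t) ≈ 0.0340.
So 0.01 ≤ p < 0.05.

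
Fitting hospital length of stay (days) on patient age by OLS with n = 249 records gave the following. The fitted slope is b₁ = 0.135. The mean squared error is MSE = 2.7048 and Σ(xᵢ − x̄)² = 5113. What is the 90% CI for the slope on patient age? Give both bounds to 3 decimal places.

SE(b₁) = √(MSE/Sₓₓ) = √(2.7048/5113) = 0.0230001.
df = n − 2 = 247.
t* = t_{0.05, 247} = 1.651046.
Margin = t* × SE = 1.651046 × 0.0230001 = 0.03797.
CI: 0.135 ± 0.03797 → (0.097, 0.173).
With 90% confidence, each one-unit increase in patient age is associated with a change of between 0.097 and 0.173 days in hospital length of stay.

(0.097, 0.173)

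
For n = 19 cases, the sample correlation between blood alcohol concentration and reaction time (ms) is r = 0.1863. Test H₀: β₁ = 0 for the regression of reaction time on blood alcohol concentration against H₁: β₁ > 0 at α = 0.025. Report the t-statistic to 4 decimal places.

t = 0.7818

t = r·√(n − 2)/√(1 − r²) = 0.1863·√17/√0.965292 = 0.7818.
df = n − 2 = 17.
One-sided p ≈ 0.2225, which is ≥ 0.025, so fail to reject H₀.
The data do not give significant evidence of a linear association between blood alcohol concentration and reaction time.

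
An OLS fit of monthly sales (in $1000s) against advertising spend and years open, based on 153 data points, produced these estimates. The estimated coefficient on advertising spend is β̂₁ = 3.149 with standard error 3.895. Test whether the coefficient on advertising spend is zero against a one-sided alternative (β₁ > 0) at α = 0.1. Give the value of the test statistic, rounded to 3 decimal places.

t = 0.808

H₀: β₁ = 0 vs H₁: β₁ > 0.
t = (β̂₁ − β₁⁰)/SE = 3.149 / 3.895 = 0.808.
df = n − k − 1 = 153 − 2 − 1 = 150.
One-sided p ≈ 0.2100, which is ≥ 0.1, so fail to reject H₀.
The data do not give significant evidence that the true slope on advertising spend is positive, holding the other predictors fixed.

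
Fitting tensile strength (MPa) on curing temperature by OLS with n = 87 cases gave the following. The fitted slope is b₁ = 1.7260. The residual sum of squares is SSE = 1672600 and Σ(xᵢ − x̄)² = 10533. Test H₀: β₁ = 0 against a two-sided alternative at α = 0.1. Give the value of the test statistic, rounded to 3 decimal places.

t = 1.263

MSE = SSE/(n − 2) = 1672600/85 = 19677.6.
SE(b₁) = √(MSE/Sₓₓ) = √(19677.6/10533) = 1.36682.
t = 1.7260 / 1.36682 = 1.263.
df = n − 2 = 85.
Two-sided p ≈ 0.2101, which is ≥ 0.1, so fail to reject H₀.
The data do not give significant evidence of an association between curing temperature and tensile strength.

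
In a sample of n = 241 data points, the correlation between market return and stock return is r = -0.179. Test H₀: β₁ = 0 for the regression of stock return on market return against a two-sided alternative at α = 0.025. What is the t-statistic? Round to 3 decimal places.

t = r·√(n − 2)/√(1 − r²) = -0.179·√239/√0.967959 = -2.813.
df = n − 2 = 239.
Two-sided p ≈ 0.0053, which is < 0.025, so reject H₀.
There is evidence of a linear association between market return and stock return.

t = -2.813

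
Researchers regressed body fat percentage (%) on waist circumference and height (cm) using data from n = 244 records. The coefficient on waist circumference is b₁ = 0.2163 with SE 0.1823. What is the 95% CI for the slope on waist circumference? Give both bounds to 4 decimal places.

df = n − k − 1 = 244 − 2 − 1 = 241.
t* = t_{0.025, 241} = 1.969856.
Margin = t* × SE = 1.969856 × 0.1823 = 0.359105.
CI: 0.2163 ± 0.359105 → (-0.1428, 0.5754).
With 95% confidence, each one-unit increase in waist circumference is associated with a change of between -0.1428 and 0.5754 % in body fat percentage, holding the other predictors fixed.

(-0.1428, 0.5754)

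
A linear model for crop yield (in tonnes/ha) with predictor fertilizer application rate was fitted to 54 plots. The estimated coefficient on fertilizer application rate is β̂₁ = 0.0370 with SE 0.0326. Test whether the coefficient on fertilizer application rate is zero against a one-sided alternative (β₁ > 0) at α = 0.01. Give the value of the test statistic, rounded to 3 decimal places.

H₀: β₁ = 0 vs H₁: β₁ > 0.
t = (β̂₁ − β₁⁰)/SE = 0.0370 / 0.0326 = 1.135.
df = n − 2 = 54 − 2 = 52.
One-sided p ≈ 0.1308, which is ≥ 0.01, so fail to reject H₀.
The data do not give significant evidence that the true slope on fertilizer application rate is positive.

t = 1.135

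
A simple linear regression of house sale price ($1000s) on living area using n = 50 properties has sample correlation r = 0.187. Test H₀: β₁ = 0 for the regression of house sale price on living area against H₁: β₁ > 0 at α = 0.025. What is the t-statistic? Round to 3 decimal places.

t = 1.319

t = r·√(n − 2)/√(1 − r²) = 0.187·√48/√0.965031 = 1.319.
df = n − 2 = 48.
One-sided p ≈ 0.0967, which is ≥ 0.025, so fail to reject H₀.
The data do not give significant evidence of a linear association between living area and house sale price.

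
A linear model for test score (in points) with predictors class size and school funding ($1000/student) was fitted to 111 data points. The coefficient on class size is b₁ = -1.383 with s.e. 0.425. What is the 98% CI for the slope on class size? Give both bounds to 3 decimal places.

df = n − k − 1 = 111 − 2 − 1 = 108.
t* = t_{0.01, 108} = 2.361372.
Margin = t* × SE = 2.361372 × 0.425 = 1.00358.
CI: -1.383 ± 1.00358 → (-2.387, -0.379).
With 98% confidence, each one-unit increase in class size is associated with a change of between -2.387 and -0.379 points in test score, holding the other predictors fixed.

(-2.387, -0.379)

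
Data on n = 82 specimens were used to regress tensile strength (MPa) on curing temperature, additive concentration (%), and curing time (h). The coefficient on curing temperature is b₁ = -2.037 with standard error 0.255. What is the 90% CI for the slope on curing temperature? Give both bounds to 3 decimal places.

(-2.461, -1.613)

df = n − k − 1 = 82 − 3 − 1 = 78.
t* = t_{0.05, 78} = 1.664625.
Margin = t* × SE = 1.664625 × 0.255 = 0.42448.
CI: -2.037 ± 0.42448 → (-2.461, -1.613).
With 90% confidence, each one-unit increase in curing temperature is associated with a change of between -2.461 and -1.613 MPa in tensile strength, holding the other predictors fixed.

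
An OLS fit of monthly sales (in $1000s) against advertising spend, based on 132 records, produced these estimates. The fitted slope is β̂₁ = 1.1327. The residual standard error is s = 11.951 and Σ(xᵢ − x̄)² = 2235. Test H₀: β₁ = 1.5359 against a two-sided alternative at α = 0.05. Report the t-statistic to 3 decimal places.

SE(β̂₁) = s/√Sₓₓ = 11.951/√2235 = 0.252793.
t = (1.1327 − 1.5359) / 0.252793 = -1.595.
df = n − 2 = 130.
Two-sided p ≈ 0.1131, which is ≥ 0.05, so fail to reject H₀.
The data are consistent with a true slope of 1.5359 $1000s per unit of advertising spend.

t = -1.595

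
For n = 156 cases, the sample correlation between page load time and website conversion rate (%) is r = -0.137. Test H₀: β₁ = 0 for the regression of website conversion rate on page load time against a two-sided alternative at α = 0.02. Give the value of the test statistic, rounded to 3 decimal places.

t = r·√(n − 2)/√(1 − r²) = -0.137·√154/√0.981231 = -1.716.
df = n − 2 = 154.
Two-sided p ≈ 0.0881, which is ≥ 0.02, so fail to reject H₀.
The data do not give significant evidence of a linear association between page load time and website conversion rate.

t = -1.716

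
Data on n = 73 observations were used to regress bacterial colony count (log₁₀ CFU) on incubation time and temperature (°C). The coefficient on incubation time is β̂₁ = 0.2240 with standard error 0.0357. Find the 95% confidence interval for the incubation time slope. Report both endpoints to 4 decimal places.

(0.1528, 0.2952)

df = n − k − 1 = 73 − 2 − 1 = 70.
t* = t_{0.025, 70} = 1.994437.
Margin = t* × SE = 1.994437 × 0.0357 = 0.071201.
CI: 0.2240 ± 0.071201 → (0.1528, 0.2952).
With 95% confidence, each one-unit increase in incubation time is associated with a change of between 0.1528 and 0.2952 log₁₀ CFU in bacterial colony count, holding the other predictors fixed.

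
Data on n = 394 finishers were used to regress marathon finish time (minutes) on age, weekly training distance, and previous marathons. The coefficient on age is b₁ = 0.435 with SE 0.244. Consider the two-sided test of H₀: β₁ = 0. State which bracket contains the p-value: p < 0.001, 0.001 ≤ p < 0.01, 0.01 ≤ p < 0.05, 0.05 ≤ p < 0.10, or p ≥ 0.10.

0.05 ≤ p < 0.10

t = 0.435 / 0.244 = 1.783.
df = n − k − 1 = 394 − 3 − 1 = 390.
Two-sided p = 2·P(T_{390} > |t|) ≈ 0.0754.
So 0.05 ≤ p < 0.10.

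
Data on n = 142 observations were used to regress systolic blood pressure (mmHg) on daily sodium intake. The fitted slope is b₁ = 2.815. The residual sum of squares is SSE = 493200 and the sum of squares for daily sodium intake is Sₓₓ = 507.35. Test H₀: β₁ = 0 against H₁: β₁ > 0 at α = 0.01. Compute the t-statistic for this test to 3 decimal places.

t = 1.068

MSE = SSE/(n − 2) = 493200/140 = 3522.86.
SE(b₁) = √(MSE/Sₓₓ) = √(3522.86/507.35) = 2.63508.
t = 2.815 / 2.63508 = 1.068.
df = n − 2 = 140.
One-sided p ≈ 0.1436, which is ≥ 0.01, so fail to reject H₀.
The data do not give significant evidence that the true slope on daily sodium intake is positive.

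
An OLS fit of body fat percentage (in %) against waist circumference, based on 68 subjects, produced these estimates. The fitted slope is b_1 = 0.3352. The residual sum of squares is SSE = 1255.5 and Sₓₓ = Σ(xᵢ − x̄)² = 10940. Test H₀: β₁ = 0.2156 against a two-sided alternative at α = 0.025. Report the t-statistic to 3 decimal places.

t = 2.868

MSE = SSE/(n − 2) = 1255.5/66 = 19.0227.
SE(b_1) = √(MSE/Sₓₓ) = √(19.0227/10940) = 0.0416992.
t = (0.3352 − 0.2156) / 0.0416992 = 2.868.
df = n − 2 = 66.
Two-sided p ≈ 0.0055, which is < 0.025, so reject H₀.
There is evidence that the true slope on waist circumference differs from 0.2156 % per unit.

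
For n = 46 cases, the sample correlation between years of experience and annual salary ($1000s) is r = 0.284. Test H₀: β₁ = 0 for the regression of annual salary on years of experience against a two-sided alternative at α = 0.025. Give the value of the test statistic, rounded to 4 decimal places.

t = r·√(n − 2)/√(1 − r²) = 0.284·√44/√0.919344 = 1.9647.
df = n − 2 = 44.
Two-sided p ≈ 0.0558, which is ≥ 0.025, so fail to reject H₀.
The data do not give significant evidence of a linear association between years of experience and annual salary.

t = 1.9647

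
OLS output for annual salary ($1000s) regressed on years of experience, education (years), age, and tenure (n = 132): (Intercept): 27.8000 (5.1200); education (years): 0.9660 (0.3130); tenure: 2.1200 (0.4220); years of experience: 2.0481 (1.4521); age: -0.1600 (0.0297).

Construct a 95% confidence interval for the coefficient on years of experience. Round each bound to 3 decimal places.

(-0.825, 4.922)

Read off: b = 2.0481, SE = 1.4521 for years of experience.
df = n − k − 1 = 132 − 4 − 1 = 127.
t* = t_{0.025, 127} = 1.97882.
Margin = t* × SE = 1.97882 × 1.4521 = 2.87344.
CI: 2.0481 ± 2.87344 → (-0.825, 4.922).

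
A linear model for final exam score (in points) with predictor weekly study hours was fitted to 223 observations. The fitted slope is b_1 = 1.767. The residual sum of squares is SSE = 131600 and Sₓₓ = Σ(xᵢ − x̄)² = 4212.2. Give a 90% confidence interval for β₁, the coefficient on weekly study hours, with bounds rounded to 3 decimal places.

MSE = SSE/(n − 2) = 131600/221 = 595.475.
SE(b_1) = √(MSE/Sₓₓ) = √(595.475/4212.2) = 0.375991.
df = n − 2 = 221.
t* = t_{0.05, 221} = 1.651778.
Margin = t* × SE = 1.651778 × 0.375991 = 0.62105.
CI: 1.767 ± 0.62105 → (1.146, 2.388).
With 90% confidence, each one-unit increase in weekly study hours is associated with a change of between 1.146 and 2.388 points in final exam score.

(1.146, 2.388)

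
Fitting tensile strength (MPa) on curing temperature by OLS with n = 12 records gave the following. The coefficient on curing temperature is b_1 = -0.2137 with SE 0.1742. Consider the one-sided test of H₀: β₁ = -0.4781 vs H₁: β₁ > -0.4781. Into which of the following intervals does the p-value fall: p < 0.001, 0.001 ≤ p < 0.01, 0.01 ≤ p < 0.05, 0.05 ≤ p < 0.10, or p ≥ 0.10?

0.05 ≤ p < 0.10

t = (-0.2137 − (-0.4781)) / 0.1742 = 1.518.
df = n − 2 = 12 − 2 = 10.
One-sided p = P(T_{10} > t) ≈ 0.0800.
So 0.05 ≤ p < 0.10.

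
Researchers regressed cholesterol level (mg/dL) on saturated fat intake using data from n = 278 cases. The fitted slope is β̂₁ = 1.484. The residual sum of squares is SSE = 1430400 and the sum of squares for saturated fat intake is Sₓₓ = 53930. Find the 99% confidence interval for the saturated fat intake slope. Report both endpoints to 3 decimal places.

MSE = SSE/(n − 2) = 1430400/276 = 5182.61.
SE(β̂₁) = √(MSE/Sₓₓ) = √(5182.61/53930) = 0.309998.
df = n − 2 = 276.
t* = t_{0.005, 276} = 2.593759.
Margin = t* × SE = 2.593759 × 0.309998 = 0.80406.
CI: 1.484 ± 0.80406 → (0.680, 2.288).
With 99% confidence, each one-unit increase in saturated fat intake is associated with a change of between 0.680 and 2.288 mg/dL in cholesterol level.

(0.680, 2.288)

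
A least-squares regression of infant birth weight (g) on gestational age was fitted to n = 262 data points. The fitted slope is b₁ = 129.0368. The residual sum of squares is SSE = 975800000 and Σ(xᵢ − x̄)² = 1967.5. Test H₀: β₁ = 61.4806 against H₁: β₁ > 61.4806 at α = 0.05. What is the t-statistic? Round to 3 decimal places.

MSE = SSE/(n − 2) = 975800000/260 = 3.75308e+06.
SE(b₁) = √(MSE/Sₓₓ) = √(3.75308e+06/1967.5) = 43.6753.
t = (129.0368 − 61.4806) / 43.6753 = 1.547.
df = n − 2 = 260.
One-sided p ≈ 0.0616, which is ≥ 0.05, so fail to reject H₀.
The data do not give significant evidence that the true slope on gestational age exceeds 61.4806 g per unit.

t = 1.547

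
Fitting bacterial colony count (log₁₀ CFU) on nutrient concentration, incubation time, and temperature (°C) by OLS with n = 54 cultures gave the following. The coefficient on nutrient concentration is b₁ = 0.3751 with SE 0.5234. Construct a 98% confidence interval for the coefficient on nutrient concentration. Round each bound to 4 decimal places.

df = n − k − 1 = 54 − 3 − 1 = 50.
t* = t_{0.01, 50} = 2.403272.
Margin = t* × SE = 2.403272 × 0.5234 = 1.257873.
CI: 0.3751 ± 1.257873 → (-0.8828, 1.6330).
With 98% confidence, each one-unit increase in nutrient concentration is associated with a change of between -0.8828 and 1.6330 log₁₀ CFU in bacterial colony count, holding the other predictors fixed.

(-0.8828, 1.6330)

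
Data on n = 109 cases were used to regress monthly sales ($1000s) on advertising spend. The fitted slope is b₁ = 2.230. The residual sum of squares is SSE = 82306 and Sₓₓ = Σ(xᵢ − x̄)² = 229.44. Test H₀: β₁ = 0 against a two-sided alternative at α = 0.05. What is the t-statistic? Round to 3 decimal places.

MSE = SSE/(n − 2) = 82306/107 = 769.215.
SE(b₁) = √(MSE/Sₓₓ) = √(769.215/229.44) = 1.831.
t = 2.230 / 1.831 = 1.218.
df = n − 2 = 107.
Two-sided p ≈ 0.2259, which is ≥ 0.05, so fail to reject H₀.
The data do not give significant evidence of an association between advertising spend and monthly sales.

t = 1.218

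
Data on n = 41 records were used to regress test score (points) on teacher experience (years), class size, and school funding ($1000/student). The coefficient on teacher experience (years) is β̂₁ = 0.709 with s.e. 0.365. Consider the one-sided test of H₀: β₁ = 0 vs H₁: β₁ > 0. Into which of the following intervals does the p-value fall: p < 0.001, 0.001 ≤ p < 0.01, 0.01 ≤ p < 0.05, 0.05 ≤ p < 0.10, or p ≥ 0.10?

0.01 ≤ p < 0.05

t = 0.709 / 0.365 = 1.942.
df = n − k − 1 = 41 − 3 − 1 = 37.
One-sided p = P(T_{37} > t) ≈ 0.0299.
So 0.01 ≤ p < 0.05.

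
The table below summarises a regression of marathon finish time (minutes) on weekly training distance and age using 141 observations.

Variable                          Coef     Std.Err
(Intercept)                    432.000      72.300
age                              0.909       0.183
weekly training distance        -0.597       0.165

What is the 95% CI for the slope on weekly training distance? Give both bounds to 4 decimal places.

(-0.9233, -0.2707)

Read off: b = -0.597, SE = 0.165 for weekly training distance.
df = n − k − 1 = 141 − 2 − 1 = 138.
t* = t_{0.025, 138} = 1.977304.
Margin = t* × SE = 1.977304 × 0.165 = 0.326255.
CI: -0.597 ± 0.326255 → (-0.9233, -0.2707).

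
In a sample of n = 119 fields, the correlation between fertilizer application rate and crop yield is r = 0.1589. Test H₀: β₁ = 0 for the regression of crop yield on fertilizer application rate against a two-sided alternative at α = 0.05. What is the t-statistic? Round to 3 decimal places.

t = r·√(n − 2)/√(1 − r²) = 0.1589·√117/√0.974751 = 1.741.
df = n − 2 = 117.
Two-sided p ≈ 0.0843, which is ≥ 0.05, so fail to reject H₀.
The data do not give significant evidence of a linear association between fertilizer application rate and crop yield.

t = 1.741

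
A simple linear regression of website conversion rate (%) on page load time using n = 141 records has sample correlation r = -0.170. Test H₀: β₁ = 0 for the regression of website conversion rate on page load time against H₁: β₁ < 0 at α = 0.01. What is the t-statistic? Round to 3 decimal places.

t = r·√(n − 2)/√(1 − r²) = -0.170·√139/√0.9711 = -2.034.
df = n − 2 = 139.
One-sided p ≈ 0.0219, which is ≥ 0.01, so fail to reject H₀.
The data do not give significant evidence of a linear association between page load time and website conversion rate.

t = -2.034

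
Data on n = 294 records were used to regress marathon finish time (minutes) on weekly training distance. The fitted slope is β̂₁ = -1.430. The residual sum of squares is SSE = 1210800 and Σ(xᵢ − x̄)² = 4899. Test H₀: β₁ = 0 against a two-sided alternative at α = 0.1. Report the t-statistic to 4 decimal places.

MSE = SSE/(n − 2) = 1210800/292 = 4146.58.
SE(β̂₁) = √(MSE/Sₓₓ) = √(4146.58/4899) = 0.920007.
t = -1.430 / 0.920007 = -1.5543.
df = n − 2 = 292.
Two-sided p ≈ 0.1212, which is ≥ 0.1, so fail to reject H₀.
The data do not give significant evidence of an association between weekly training distance and marathon finish time.

t = -1.5543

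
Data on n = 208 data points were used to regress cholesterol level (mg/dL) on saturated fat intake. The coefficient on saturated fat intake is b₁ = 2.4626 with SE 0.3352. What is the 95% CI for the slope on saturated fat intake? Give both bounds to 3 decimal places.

(1.802, 3.123)

df = n − 2 = 208 − 2 = 206.
t* = t_{0.025, 206} = 1.971547.
Margin = t* × SE = 1.971547 × 0.3352 = 0.66086.
CI: 2.4626 ± 0.66086 → (1.802, 3.123).
With 95% confidence, each one-unit increase in saturated fat intake is associated with a change of between 1.802 and 3.123 mg/dL in cholesterol level.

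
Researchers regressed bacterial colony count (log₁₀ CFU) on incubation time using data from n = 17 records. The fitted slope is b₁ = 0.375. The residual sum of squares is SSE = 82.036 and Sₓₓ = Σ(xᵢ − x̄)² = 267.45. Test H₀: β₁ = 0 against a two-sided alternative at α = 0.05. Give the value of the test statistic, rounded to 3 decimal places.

MSE = SSE/(n − 2) = 82.036/15 = 5.46907.
SE(b₁) = √(MSE/Sₓₓ) = √(5.46907/267.45) = 0.143.
t = 0.375 / 0.143 = 2.622.
df = n − 2 = 15.
Two-sided p ≈ 0.0192, which is < 0.05, so reject H₀.
There is evidence that incubation time is associated with bacterial colony count.

t = 2.622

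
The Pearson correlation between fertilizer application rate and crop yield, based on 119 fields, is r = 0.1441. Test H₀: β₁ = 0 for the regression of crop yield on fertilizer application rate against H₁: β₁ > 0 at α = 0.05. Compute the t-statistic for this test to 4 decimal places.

t = r·√(n − 2)/√(1 − r²) = 0.1441·√117/√0.979235 = 1.5751.
df = n − 2 = 117.
One-sided p ≈ 0.0590, which is ≥ 0.05, so fail to reject H₀.
The data do not give significant evidence of a linear association between fertilizer application rate and crop yield.

t = 1.5751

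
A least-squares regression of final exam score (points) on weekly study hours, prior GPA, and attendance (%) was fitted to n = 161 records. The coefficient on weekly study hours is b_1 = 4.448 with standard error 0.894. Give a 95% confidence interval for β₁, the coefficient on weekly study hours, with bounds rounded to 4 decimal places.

df = n − k − 1 = 161 − 3 − 1 = 157.
t* = t_{0.025, 157} = 1.975189.
Margin = t* × SE = 1.975189 × 0.894 = 1.765819.
CI: 4.448 ± 1.765819 → (2.6822, 6.2138).
With 95% confidence, each one-unit increase in weekly study hours is associated with a change of between 2.6822 and 6.2138 points in final exam score, holding the other predictors fixed.

(2.6822, 6.2138)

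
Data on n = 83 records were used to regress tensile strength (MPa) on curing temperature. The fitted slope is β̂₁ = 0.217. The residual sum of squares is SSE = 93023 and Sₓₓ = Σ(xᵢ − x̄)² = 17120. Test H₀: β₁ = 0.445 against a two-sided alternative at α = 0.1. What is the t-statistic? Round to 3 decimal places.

t = -0.880

MSE = SSE/(n − 2) = 93023/81 = 1148.43.
SE(β̂₁) = √(MSE/Sₓₓ) = √(1148.43/17120) = 0.259001.
t = (0.217 − 0.445) / 0.259001 = -0.880.
df = n − 2 = 81.
Two-sided p ≈ 0.3813, which is ≥ 0.1, so fail to reject H₀.
The data are consistent with a true slope of 0.445 MPa per unit of curing temperature.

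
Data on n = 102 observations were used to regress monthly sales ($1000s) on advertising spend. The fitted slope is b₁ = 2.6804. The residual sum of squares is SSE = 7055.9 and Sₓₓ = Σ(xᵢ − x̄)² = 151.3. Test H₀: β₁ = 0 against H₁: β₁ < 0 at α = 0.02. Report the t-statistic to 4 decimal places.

MSE = SSE/(n − 2) = 7055.9/100 = 70.559.
SE(b₁) = √(MSE/Sₓₓ) = √(70.559/151.3) = 0.682899.
t = 2.6804 / 0.682899 = 3.9250.
df = n − 2 = 100.
One-sided p ≈ 0.9999, which is ≥ 0.02, so fail to reject H₀.
The data do not give significant evidence that the true slope on advertising spend is negative.

t = 3.9250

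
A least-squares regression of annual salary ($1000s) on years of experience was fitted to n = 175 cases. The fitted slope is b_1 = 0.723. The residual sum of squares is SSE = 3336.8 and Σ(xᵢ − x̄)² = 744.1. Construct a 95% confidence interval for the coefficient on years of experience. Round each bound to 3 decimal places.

MSE = SSE/(n − 2) = 3336.8/173 = 19.2879.
SE(b_1) = √(MSE/Sₓₓ) = √(19.2879/744.1) = 0.161.
df = n − 2 = 173.
t* = t_{0.025, 173} = 1.973771.
Margin = t* × SE = 1.973771 × 0.161 = 0.31778.
CI: 0.723 ± 0.31778 → (0.405, 1.041).
With 95% confidence, each one-unit increase in years of experience is associated with a change of between 0.405 and 1.041 $1000s in annual salary.

(0.405, 1.041)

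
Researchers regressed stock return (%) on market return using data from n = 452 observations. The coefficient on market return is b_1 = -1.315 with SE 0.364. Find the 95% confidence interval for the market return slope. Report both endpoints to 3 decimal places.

(-2.030, -0.600)

df = n − 2 = 452 − 2 = 450.
t* = t_{0.025, 450} = 1.96525.
Margin = t* × SE = 1.96525 × 0.364 = 0.71535.
CI: -1.315 ± 0.71535 → (-2.030, -0.600).
With 95% confidence, each one-unit increase in market return is associated with a change of between -2.030 and -0.600 % in stock return.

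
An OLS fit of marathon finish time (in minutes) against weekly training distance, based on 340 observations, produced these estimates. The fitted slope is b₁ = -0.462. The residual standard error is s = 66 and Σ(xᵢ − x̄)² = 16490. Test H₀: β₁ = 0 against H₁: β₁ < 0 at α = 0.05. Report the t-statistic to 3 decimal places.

SE(b₁) = s/√Sₓₓ = 66/√16490 = 0.513965.
t = -0.462 / 0.513965 = -0.899.
df = n − 2 = 338.
One-sided p ≈ 0.1847, which is ≥ 0.05, so fail to reject H₀.
The data do not give significant evidence that the true slope on weekly training distance is negative.

t = -0.899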